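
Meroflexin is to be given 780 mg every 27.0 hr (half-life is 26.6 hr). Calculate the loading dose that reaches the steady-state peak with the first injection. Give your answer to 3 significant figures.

k = ln 2 / 26.6 = 0.02606 hr⁻¹
Accumulation ratio R = 1 / (1 − e^(−kτ)) = 1 / (1 − e^(−0.02606×27.0)) = 1 / (1 − 0.4948) = 1.979
Loading dose = maintenance dose × R = 780 × 1.979 ≈ 1540 mg

1540 mg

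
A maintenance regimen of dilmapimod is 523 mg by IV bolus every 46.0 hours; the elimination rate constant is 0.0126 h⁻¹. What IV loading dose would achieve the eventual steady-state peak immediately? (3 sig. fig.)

Accumulation ratio R = 1 / (1 − e^(−kτ)) = 1 / (1 − e^(−0.01260×46.0)) = 1 / (1 − 0.5601) = 2.273
Loading dose = maintenance dose × R = 523 × 2.273 ≈ 1190 mg

1190 mg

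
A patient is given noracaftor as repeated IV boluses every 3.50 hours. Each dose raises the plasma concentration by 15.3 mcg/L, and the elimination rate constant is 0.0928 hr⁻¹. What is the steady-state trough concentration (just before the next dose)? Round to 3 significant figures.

39.9 mcg/L

Fraction remaining after one interval: e^(−kτ) = e^(−0.09280 × 3.50) = 0.7227
R = 1 / (1 − 0.7227) = 3.606
Css,max = 15.3 × 3.606 = 55.17 mcg/L
Css,min = Css,max × e^(−kτ) = 55.17 × 0.7227 ≈ 39.9 mcg/L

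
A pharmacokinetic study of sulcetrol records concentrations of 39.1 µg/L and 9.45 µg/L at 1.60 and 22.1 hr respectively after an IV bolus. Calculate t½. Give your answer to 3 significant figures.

10.0 hours

k = ln(C₁/C₂) / (t₂ − t₁) = ln(39.1/9.45) / (22.1 − 1.60)
  = 1.420 / 20.50 = 0.06927 hr⁻¹
t½ = ln 2 / k = ln 2 / 0.06927 ≈ 10.0 hours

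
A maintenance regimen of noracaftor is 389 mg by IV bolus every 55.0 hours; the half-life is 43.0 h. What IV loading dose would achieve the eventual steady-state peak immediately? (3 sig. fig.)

k = ln 2 / 43.0 = 0.01612 h⁻¹
Accumulation ratio R = 1 / (1 − e^(−kτ)) = 1 / (1 − e^(−0.01612×55.0)) = 1 / (1 − 0.4121) = 1.701
Loading dose = maintenance dose × R = 389 × 1.701 ≈ 662 mg

662 mg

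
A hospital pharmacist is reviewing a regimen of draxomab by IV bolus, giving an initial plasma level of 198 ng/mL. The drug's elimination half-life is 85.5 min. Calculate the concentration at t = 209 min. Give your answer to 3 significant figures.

36.4 ng/mL

k = ln 2 / 85.5 = 0.008107 min⁻¹
209 min is 2.444 half-lives, so C = 198 × (1/2)^2.444 = 198 × 0.1837 ≈ 36.4 ng/mL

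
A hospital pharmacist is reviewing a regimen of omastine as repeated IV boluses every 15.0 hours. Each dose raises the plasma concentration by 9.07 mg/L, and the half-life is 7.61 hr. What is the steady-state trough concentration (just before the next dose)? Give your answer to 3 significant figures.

3.11 mg/L

k = ln 2 / 7.61 = 0.09108 hr⁻¹
Fraction remaining after one interval: e^(−kτ) = e^(−0.09108 × 15.0) = 0.2551
R = 1 / (1 − 0.2551) = 1.342
Css,max = 9.07 × 1.342 = 12.18 mg/L
Css,min = Css,max × e^(−kτ) = 12.18 × 0.2551 ≈ 3.11 mg/L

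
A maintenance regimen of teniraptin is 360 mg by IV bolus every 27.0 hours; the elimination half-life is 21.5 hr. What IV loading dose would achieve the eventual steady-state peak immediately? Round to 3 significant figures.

619 mg

k = ln 2 / 21.5 = 0.03224 hr⁻¹
Accumulation ratio R = 1 / (1 − e^(−kτ)) = 1 / (1 − e^(−0.03224×27.0)) = 1 / (1 − 0.4188) = 1.720
Loading dose = maintenance dose × R = 360 × 1.720 ≈ 619 mg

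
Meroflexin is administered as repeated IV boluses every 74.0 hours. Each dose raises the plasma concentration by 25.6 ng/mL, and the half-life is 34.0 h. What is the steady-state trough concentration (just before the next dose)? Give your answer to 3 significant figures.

k = ln 2 / 34.0 = 0.02039 h⁻¹
Fraction remaining after one interval: e^(−kτ) = e^(−0.02039 × 74.0) = 0.2212
R = 1 / (1 − 0.2212) = 1.284
Css,max = 25.6 × 1.284 = 32.87 ng/mL
Css,min = Css,max × e^(−kτ) = 32.87 × 0.2212 ≈ 7.27 ng/mL

7.27 ng/mL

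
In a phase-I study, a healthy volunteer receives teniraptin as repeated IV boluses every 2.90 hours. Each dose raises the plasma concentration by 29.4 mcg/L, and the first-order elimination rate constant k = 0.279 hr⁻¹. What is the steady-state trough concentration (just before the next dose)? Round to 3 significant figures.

Fraction remaining after one interval: e^(−kτ) = e^(−0.2790 × 2.90) = 0.4453
R = 1 / (1 − 0.4453) = 1.803
Css,max = 29.4 × 1.803 = 53.00 mcg/L
Css,min = Css,max × e^(−kτ) = 53.00 × 0.4453 ≈ 23.6 mcg/L

23.6 mcg/L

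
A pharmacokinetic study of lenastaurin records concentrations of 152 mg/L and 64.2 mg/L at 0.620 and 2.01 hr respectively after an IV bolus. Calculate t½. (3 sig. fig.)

k = ln(C₁/C₂) / (t₂ − t₁) = ln(152/64.2) / (2.01 − 0.620)
  = 0.8619 / 1.390 = 0.6201 hr⁻¹
t½ = ln 2 / k = ln 2 / 0.6201 ≈ 1.12 hours

1.12 hours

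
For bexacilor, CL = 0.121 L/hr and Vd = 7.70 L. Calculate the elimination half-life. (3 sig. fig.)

k = CL / V = 0.121 / 7.70 = 0.01571 hr⁻¹
t½ = ln 2 / k = ln 2 / 0.01571 ≈ 44.1 hours

44.1 hours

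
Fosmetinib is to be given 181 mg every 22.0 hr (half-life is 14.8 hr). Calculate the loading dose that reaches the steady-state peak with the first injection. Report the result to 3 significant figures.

k = ln 2 / 14.8 = 0.04683 hr⁻¹
Accumulation ratio R = 1 / (1 − e^(−kτ)) = 1 / (1 − e^(−0.04683×22.0)) = 1 / (1 − 0.3569) = 1.555
Loading dose = maintenance dose × R = 181 × 1.555 ≈ 281 mg

281 mg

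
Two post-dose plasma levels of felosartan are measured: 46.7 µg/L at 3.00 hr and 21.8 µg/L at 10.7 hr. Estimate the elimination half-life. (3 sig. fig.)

7.01 hours

k = ln(C₁/C₂) / (t₂ − t₁) = ln(46.7/21.8) / (10.7 − 3.00)
  = 0.7618 / 7.700 = 0.09894 hr⁻¹
t½ = ln 2 / k = ln 2 / 0.09894 ≈ 7.01 hours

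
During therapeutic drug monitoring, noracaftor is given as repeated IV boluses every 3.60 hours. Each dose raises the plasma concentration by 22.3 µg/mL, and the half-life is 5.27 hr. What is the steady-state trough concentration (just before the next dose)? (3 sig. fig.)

36.8 µg/mL

k = ln 2 / 5.27 = 0.1315 hr⁻¹
Fraction remaining after one interval: e^(−kτ) = e^(−0.1315 × 3.60) = 0.6228
R = 1 / (1 − 0.6228) = 2.651
Css,max = 22.3 × 2.651 = 59.12 µg/mL
Css,min = Css,max × e^(−kτ) = 59.12 × 0.6228 ≈ 36.8 µg/mL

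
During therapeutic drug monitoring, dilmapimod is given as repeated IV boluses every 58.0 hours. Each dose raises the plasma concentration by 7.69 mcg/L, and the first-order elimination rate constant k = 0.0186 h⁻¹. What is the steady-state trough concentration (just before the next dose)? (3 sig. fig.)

3.96 mcg/L

Fraction remaining after one interval: e^(−kτ) = e^(−0.01860 × 58.0) = 0.3400
R = 1 / (1 − 0.3400) = 1.515
Css,max = 7.69 × 1.515 = 11.65 mcg/L
Css,min = Css,max × e^(−kτ) = 11.65 × 0.3400 ≈ 3.96 mcg/L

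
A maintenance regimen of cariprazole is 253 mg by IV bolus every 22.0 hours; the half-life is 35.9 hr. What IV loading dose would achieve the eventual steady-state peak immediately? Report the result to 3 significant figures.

k = ln 2 / 35.9 = 0.01931 hr⁻¹
Accumulation ratio R = 1 / (1 − e^(−kτ)) = 1 / (1 − e^(−0.01931×22.0)) = 1 / (1 − 0.6539) = 2.890
Loading dose = maintenance dose × R = 253 × 2.890 ≈ 731 mg

731 mg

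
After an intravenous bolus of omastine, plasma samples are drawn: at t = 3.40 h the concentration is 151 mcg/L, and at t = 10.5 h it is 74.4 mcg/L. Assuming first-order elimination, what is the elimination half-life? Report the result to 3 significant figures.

k = ln(C₁/C₂) / (t₂ − t₁) = ln(151/74.4) / (10.5 − 3.40)
  = 0.7078 / 7.100 = 0.09969 h⁻¹
t½ = ln 2 / k = ln 2 / 0.09969 ≈ 6.95 hours

6.95 hours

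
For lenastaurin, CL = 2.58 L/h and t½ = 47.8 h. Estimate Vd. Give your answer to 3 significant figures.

178 L

k = ln 2 / t½ = ln 2 / 47.8 = 0.01450 h⁻¹
V = CL / k = 2.58 / 0.01450 ≈ 178 L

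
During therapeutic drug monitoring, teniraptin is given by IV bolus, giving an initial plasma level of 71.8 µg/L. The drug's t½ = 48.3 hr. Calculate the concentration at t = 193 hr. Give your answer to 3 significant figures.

4.50 µg/L

k = ln 2 / 48.3 = 0.01435 hr⁻¹
193 hr is 3.996 half-lives, so C = 71.8 × (1/2)^3.996 = 71.8 × 0.06268 ≈ 4.50 µg/L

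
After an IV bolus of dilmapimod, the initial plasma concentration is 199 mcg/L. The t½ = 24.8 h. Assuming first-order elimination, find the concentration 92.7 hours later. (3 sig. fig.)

k = ln 2 / 24.8 = 0.02795 h⁻¹
C(t) = C₀ e^(−kt) = 199 × e^(−0.02795 × 92.7) = 199 × e^(−2.591) = 199 × 0.07495 ≈ 14.9 mcg/L

14.9 mcg/L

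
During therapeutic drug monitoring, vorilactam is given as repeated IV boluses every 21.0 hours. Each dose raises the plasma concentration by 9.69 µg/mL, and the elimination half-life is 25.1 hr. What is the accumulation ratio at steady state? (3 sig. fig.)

2.27

k = ln 2 / 25.1 = 0.02762 hr⁻¹
Fraction remaining after one interval: e^(−kτ) = e^(−0.02762 × 21.0) = 0.5599
R = 1 / (1 − 0.5599) = 1 / 0.4401 ≈ 2.27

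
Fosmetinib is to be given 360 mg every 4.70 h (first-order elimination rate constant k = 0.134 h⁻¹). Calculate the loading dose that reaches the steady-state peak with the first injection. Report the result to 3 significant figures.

Accumulation ratio R = 1 / (1 − e^(−kτ)) = 1 / (1 − e^(−0.1340×4.70)) = 1 / (1 − 0.5327) = 2.140
Loading dose = maintenance dose × R = 360 × 2.140 ≈ 770 mg

770 mg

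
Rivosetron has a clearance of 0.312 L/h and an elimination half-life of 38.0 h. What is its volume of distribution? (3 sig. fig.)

17.1 L

k = ln 2 / t½ = ln 2 / 38.0 = 0.01824 h⁻¹
V = CL / k = 0.312 / 0.01824 ≈ 17.1 L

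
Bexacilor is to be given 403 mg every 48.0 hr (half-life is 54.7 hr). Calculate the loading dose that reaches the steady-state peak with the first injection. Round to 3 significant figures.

884 mg

k = ln 2 / 54.7 = 0.01267 hr⁻¹
Accumulation ratio R = 1 / (1 − e^(−kτ)) = 1 / (1 − e^(−0.01267×48.0)) = 1 / (1 − 0.5443) = 2.194
Loading dose = maintenance dose × R = 403 × 2.194 ≈ 884 mg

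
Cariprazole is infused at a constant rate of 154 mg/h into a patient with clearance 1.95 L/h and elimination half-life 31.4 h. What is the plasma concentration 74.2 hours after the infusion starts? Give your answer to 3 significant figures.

63.6 mg/L

Css = rate / CL = 154 / 1.95 = 78.97 mg/L
k = ln 2 / 31.4 = 0.02207 h⁻¹
C(t) = Css (1 − e^(−kt)) = 78.97 × (1 − e^(−1.638)) = 78.97 × 0.8056 ≈ 63.6 mg/L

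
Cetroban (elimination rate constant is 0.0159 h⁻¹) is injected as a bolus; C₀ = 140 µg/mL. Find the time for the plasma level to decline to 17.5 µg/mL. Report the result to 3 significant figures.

131 hours

C(t) = C₀ e^(−kt)  ⇒  t = ln(C₀/C) / k
t = ln(140/17.5) / 0.01590 = 2.079 / 0.01590 ≈ 131 hours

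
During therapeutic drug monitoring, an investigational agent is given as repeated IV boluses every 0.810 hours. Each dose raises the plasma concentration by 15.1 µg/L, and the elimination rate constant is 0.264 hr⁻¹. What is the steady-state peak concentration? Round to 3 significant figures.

78.4 µg/L

Fraction remaining after one interval: e^(−kτ) = e^(−0.2640 × 0.810) = 0.8075
R = 1 / (1 − 0.8075) = 5.194
Css,max = 15.1 × 5.194 ≈ 78.4 µg/L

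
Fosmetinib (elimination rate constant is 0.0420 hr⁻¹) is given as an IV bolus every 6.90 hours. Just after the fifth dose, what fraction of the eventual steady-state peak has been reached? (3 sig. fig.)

0.765

f_n = 1 − e^(−nkτ) = 1 − e^(−5 × 0.04200 × 6.90) = 1 − e^(−1.449) = 1 − 0.2348 ≈ 0.765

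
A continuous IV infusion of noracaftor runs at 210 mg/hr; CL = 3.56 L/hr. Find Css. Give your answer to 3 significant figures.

Css = infusion rate / CL = 210 / 3.56 ≈ 59.0 mg/L

59.0 mg/L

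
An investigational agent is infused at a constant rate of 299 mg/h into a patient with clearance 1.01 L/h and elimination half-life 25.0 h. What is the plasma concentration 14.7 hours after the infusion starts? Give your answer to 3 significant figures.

99.1 mg/L

Css = rate / CL = 299 / 1.01 = 296.0 mg/L
k = ln 2 / 25.0 = 0.02773 h⁻¹
C(t) = Css (1 − e^(−kt)) = 296.0 × (1 − e^(−0.4076)) = 296.0 × 0.3347 ≈ 99.1 mg/L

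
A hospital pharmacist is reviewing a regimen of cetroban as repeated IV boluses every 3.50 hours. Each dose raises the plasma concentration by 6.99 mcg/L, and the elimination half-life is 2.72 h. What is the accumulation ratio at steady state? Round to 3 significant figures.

k = ln 2 / 2.72 = 0.2548 h⁻¹
Fraction remaining after one interval: e^(−kτ) = e^(−0.2548 × 3.50) = 0.4099
R = 1 / (1 − 0.4099) = 1 / 0.5901 ≈ 1.69

1.69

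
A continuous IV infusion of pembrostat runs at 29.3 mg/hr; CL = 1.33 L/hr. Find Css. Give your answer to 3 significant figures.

22.0 µg/mL

Css = infusion rate / CL = 29.3 / 1.33 ≈ 22.0 µg/mL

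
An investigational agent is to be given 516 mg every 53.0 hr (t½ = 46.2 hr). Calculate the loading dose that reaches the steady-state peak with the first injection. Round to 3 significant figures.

k = ln 2 / 46.2 = 0.01500 hr⁻¹
Accumulation ratio R = 1 / (1 − e^(−kτ)) = 1 / (1 − e^(−0.01500×53.0)) = 1 / (1 − 0.4515) = 1.823
Loading dose = maintenance dose × R = 516 × 1.823 ≈ 941 mg

941 mg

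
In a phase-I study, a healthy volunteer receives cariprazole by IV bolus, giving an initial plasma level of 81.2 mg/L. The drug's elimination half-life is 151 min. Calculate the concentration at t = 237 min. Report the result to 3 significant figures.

k = ln 2 / 151 = 0.004590 min⁻¹
237 min is 1.570 half-lives, so C = 81.2 × (1/2)^1.570 = 81.2 × 0.3369 ≈ 27.4 mg/L

27.4 mg/L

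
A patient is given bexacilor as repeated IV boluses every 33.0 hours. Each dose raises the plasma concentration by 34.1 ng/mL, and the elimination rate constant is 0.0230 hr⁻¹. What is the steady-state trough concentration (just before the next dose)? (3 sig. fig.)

30.0 ng/mL

Fraction remaining after one interval: e^(−kτ) = e^(−0.02300 × 33.0) = 0.4681
R = 1 / (1 − 0.4681) = 1.880
Css,max = 34.1 × 1.880 = 64.11 ng/mL
Css,min = Css,max × e^(−kτ) = 64.11 × 0.4681 ≈ 30.0 ng/mL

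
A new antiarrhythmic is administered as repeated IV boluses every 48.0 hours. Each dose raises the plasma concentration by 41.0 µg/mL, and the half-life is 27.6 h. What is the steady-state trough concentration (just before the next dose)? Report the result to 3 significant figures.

17.5 µg/mL

k = ln 2 / 27.6 = 0.02511 h⁻¹
Fraction remaining after one interval: e^(−kτ) = e^(−0.02511 × 48.0) = 0.2996
R = 1 / (1 − 0.2996) = 1.428
Css,max = 41.0 × 1.428 = 58.53 µg/mL
Css,min = Css,max × e^(−kτ) = 58.53 × 0.2996 ≈ 17.5 µg/mL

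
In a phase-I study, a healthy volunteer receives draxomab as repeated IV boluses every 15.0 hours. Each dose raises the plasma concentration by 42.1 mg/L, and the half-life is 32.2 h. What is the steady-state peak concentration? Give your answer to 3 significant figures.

k = ln 2 / 32.2 = 0.02153 h⁻¹
Fraction remaining after one interval: e^(−kτ) = e^(−0.02153 × 15.0) = 0.7241
R = 1 / (1 − 0.7241) = 3.624
Css,max = 42.1 × 3.624 ≈ 153 mg/L

153 mg/L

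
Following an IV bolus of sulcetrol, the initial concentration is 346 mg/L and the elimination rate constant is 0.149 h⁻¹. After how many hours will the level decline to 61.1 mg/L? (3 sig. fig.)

11.6 hours

C(t) = C₀ e^(−kt)  ⇒  t = ln(C₀/C) / k
t = ln(346/61.1) / 0.1490 = 1.734 / 0.1490 ≈ 11.6 hours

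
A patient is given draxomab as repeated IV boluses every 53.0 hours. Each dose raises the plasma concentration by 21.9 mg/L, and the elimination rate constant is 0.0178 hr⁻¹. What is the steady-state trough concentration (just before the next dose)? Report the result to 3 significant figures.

Fraction remaining after one interval: e^(−kτ) = e^(−0.01780 × 53.0) = 0.3893
R = 1 / (1 − 0.3893) = 1.637
Css,max = 21.9 × 1.637 = 35.86 mg/L
Css,min = Css,max × e^(−kτ) = 35.86 × 0.3893 ≈ 14.0 mg/L

14.0 mg/L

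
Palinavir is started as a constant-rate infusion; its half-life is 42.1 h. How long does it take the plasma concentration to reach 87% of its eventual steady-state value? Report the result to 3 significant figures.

124 hours

k = ln 2 / 42.1 = 0.01646 h⁻¹
f = 1 − e^(−kt)  ⇒  t = −ln(1 − f) / k
t = −ln(1 − 0.87) / 0.01646 = 2.040 / 0.01646 ≈ 124 hours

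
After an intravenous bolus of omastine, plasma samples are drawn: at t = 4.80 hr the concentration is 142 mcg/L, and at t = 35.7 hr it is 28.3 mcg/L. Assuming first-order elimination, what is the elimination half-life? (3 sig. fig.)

13.3 hours

k = ln(C₁/C₂) / (t₂ − t₁) = ln(142/28.3) / (35.7 − 4.80)
  = 1.613 / 30.90 = 0.05220 hr⁻¹
t½ = ln 2 / k = ln 2 / 0.05220 ≈ 13.3 hours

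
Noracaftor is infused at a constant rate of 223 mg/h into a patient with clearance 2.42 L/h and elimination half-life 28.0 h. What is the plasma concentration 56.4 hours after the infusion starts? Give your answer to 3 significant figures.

Css = rate / CL = 223 / 2.42 = 92.15 mg/L
k = ln 2 / 28.0 = 0.02476 h⁻¹
C(t) = Css (1 − e^(−kt)) = 92.15 × (1 − e^(−1.396)) = 92.15 × 0.7525 ≈ 69.3 mg/L

69.3 mg/L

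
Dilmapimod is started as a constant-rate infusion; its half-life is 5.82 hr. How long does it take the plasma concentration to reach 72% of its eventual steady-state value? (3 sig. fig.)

k = ln 2 / 5.82 = 0.1191 hr⁻¹
f = 1 − e^(−kt)  ⇒  t = −ln(1 − f) / k
t = −ln(1 − 0.72) / 0.1191 = 1.273 / 0.1191 ≈ 10.7 hours

10.7 hours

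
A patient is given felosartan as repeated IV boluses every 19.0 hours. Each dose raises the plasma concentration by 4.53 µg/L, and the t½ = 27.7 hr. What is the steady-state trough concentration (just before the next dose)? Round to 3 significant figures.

7.44 µg/L

k = ln 2 / 27.7 = 0.02502 hr⁻¹
Fraction remaining after one interval: e^(−kτ) = e^(−0.02502 × 19.0) = 0.6216
R = 1 / (1 − 0.6216) = 2.643
Css,max = 4.53 × 2.643 = 11.97 µg/L
Css,min = Css,max × e^(−kτ) = 11.97 × 0.6216 ≈ 7.44 µg/L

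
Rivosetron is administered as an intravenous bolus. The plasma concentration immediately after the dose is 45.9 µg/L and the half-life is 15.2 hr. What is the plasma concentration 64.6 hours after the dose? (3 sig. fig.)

2.41 µg/L

k = ln 2 / 15.2 = 0.04560 hr⁻¹
C(t) = C₀ e^(−kt) = 45.9 × e^(−0.04560 × 64.6) = 45.9 × e^(−2.946) = 45.9 × 0.05256 ≈ 2.41 µg/L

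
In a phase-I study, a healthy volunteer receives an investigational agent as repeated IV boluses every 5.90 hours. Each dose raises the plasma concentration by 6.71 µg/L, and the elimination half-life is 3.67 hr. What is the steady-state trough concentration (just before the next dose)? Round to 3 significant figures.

3.28 µg/L

k = ln 2 / 3.67 = 0.1889 hr⁻¹
Fraction remaining after one interval: e^(−kτ) = e^(−0.1889 × 5.90) = 0.3281
R = 1 / (1 − 0.3281) = 1.488
Css,max = 6.71 × 1.488 = 9.987 µg/L
Css,min = Css,max × e^(−kτ) = 9.987 × 0.3281 ≈ 3.28 µg/L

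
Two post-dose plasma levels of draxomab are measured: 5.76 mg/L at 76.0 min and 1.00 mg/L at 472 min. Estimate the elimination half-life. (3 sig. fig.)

k = ln(C₁/C₂) / (t₂ − t₁) = ln(5.76/1.00) / (472 − 76.0)
  = 1.751 / 396.0 = 0.004422 min⁻¹
t½ = ln 2 / k = ln 2 / 0.004422 ≈ 157 minutes

157 minutes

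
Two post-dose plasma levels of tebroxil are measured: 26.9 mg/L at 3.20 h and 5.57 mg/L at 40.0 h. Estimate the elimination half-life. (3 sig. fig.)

16.2 hours

k = ln(C₁/C₂) / (t₂ − t₁) = ln(26.9/5.57) / (40.0 − 3.20)
  = 1.575 / 36.80 = 0.04279 h⁻¹
t½ = ln 2 / k = ln 2 / 0.04279 ≈ 16.2 hours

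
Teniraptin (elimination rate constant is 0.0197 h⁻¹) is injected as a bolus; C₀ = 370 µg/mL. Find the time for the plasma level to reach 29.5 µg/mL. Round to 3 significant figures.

C(t) = C₀ e^(−kt)  ⇒  t = ln(C₀/C) / k
t = ln(370/29.5) / 0.01970 = 2.529 / 0.01970 ≈ 128 hours

128 hours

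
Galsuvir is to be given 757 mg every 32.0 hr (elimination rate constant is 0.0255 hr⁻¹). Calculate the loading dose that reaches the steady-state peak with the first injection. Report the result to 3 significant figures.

Accumulation ratio R = 1 / (1 − e^(−kτ)) = 1 / (1 − e^(−0.02550×32.0)) = 1 / (1 − 0.4422) = 1.793
Loading dose = maintenance dose × R = 757 × 1.793 ≈ 1360 mg

1360 mg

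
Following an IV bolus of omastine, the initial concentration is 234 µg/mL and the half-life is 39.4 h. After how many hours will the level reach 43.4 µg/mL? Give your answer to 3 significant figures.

95.8 hours

k = ln 2 / 39.4 = 0.01759 h⁻¹
C(t) = C₀ e^(−kt)  ⇒  t = ln(C₀/C) / k
t = ln(234/43.4) / 0.01759 = 1.685 / 0.01759 ≈ 95.8 hours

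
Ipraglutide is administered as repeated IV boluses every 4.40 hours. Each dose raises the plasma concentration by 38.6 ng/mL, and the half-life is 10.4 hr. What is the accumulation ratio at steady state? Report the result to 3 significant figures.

3.93

k = ln 2 / 10.4 = 0.06665 hr⁻¹
Fraction remaining after one interval: e^(−kτ) = e^(−0.06665 × 4.40) = 0.7458
R = 1 / (1 − 0.7458) = 1 / 0.2542 ≈ 3.93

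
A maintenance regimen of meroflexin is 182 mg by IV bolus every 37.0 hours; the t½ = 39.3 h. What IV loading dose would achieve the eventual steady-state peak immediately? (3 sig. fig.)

k = ln 2 / 39.3 = 0.01764 h⁻¹
Accumulation ratio R = 1 / (1 − e^(−kτ)) = 1 / (1 − e^(−0.01764×37.0)) = 1 / (1 − 0.5207) = 2.086
Loading dose = maintenance dose × R = 182 × 2.086 ≈ 380 mg

380 mg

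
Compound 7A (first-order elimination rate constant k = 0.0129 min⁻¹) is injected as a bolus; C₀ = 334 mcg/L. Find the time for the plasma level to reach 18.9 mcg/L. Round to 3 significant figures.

223 minutes

C(t) = C₀ e^(−kt)  ⇒  t = ln(C₀/C) / k
t = ln(334/18.9) / 0.01290 = 2.872 / 0.01290 ≈ 223 minutes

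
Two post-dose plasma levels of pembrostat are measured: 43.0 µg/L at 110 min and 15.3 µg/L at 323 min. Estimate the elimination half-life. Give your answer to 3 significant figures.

143 minutes

k = ln(C₁/C₂) / (t₂ − t₁) = ln(43.0/15.3) / (323 − 110)
  = 1.033 / 213.0 = 0.004851 min⁻¹
t½ = ln 2 / k = ln 2 / 0.004851 ≈ 143 minutes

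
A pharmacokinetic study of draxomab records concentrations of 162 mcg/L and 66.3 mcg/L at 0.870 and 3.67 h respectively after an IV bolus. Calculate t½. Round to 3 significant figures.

k = ln(C₁/C₂) / (t₂ − t₁) = ln(162/66.3) / (3.67 − 0.870)
  = 0.8934 / 2.800 = 0.3191 h⁻¹
t½ = ln 2 / k = ln 2 / 0.3191 ≈ 2.17 hours

2.17 hours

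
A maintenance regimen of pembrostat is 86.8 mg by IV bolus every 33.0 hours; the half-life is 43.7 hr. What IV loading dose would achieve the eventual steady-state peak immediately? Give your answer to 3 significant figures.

k = ln 2 / 43.7 = 0.01586 hr⁻¹
Accumulation ratio R = 1 / (1 − e^(−kτ)) = 1 / (1 − e^(−0.01586×33.0)) = 1 / (1 − 0.5925) = 2.454
Loading dose = maintenance dose × R = 86.8 × 2.454 ≈ 213 mg

213 mg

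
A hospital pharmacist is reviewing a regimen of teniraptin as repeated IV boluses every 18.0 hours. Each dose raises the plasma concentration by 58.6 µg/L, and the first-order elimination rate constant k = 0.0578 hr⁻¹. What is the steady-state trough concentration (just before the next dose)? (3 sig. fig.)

Fraction remaining after one interval: e^(−kτ) = e^(−0.05780 × 18.0) = 0.3533
R = 1 / (1 − 0.3533) = 1.546
Css,max = 58.6 × 1.546 = 90.62 µg/L
Css,min = Css,max × e^(−kτ) = 90.62 × 0.3533 ≈ 32.0 µg/L

32.0 µg/L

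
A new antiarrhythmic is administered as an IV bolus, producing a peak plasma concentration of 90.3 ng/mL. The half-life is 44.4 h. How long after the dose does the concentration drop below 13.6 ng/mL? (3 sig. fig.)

121 hours

k = ln 2 / 44.4 = 0.01561 h⁻¹
C(t) = C₀ e^(−kt)  ⇒  t = ln(C₀/C) / k
t = ln(90.3/13.6) / 0.01561 = 1.893 / 0.01561 ≈ 121 hours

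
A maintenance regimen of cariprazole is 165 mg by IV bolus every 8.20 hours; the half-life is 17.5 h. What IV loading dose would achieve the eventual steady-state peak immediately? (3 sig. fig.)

595 mg

k = ln 2 / 17.5 = 0.03961 h⁻¹
Accumulation ratio R = 1 / (1 − e^(−kτ)) = 1 / (1 − e^(−0.03961×8.20)) = 1 / (1 − 0.7227) = 3.606
Loading dose = maintenance dose × R = 165 × 3.606 ≈ 595 mg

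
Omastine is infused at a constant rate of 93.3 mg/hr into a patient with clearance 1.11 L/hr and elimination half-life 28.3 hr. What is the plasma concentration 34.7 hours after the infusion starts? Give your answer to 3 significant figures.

48.1 µg/mL

Css = rate / CL = 93.3 / 1.11 = 84.05 µg/mL
k = ln 2 / 28.3 = 0.02449 hr⁻¹
C(t) = Css (1 − e^(−kt)) = 84.05 × (1 − e^(−0.8499)) = 84.05 × 0.5725 ≈ 48.1 µg/mL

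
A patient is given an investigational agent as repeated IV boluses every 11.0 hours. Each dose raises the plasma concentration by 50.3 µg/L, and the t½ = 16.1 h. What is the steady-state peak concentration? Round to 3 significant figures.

k = ln 2 / 16.1 = 0.04305 h⁻¹
Fraction remaining after one interval: e^(−kτ) = e^(−0.04305 × 11.0) = 0.6228
R = 1 / (1 − 0.6228) = 2.651
Css,max = 50.3 × 2.651 ≈ 133 µg/L

133 µg/L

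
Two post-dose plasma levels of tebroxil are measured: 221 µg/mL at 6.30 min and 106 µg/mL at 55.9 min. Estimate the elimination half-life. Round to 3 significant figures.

46.8 minutes

k = ln(C₁/C₂) / (t₂ − t₁) = ln(221/106) / (55.9 − 6.30)
  = 0.7347 / 49.60 = 0.01481 min⁻¹
t½ = ln 2 / k = ln 2 / 0.01481 ≈ 46.8 minutes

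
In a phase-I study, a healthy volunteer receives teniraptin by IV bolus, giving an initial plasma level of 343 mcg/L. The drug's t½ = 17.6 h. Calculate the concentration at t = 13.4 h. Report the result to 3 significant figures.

k = ln 2 / 17.6 = 0.03938 h⁻¹
C(t) = C₀ e^(−kt) = 343 × e^(−0.03938 × 13.4) = 343 × e^(−0.5277) = 343 × 0.5899 ≈ 202 mcg/L

202 mcg/L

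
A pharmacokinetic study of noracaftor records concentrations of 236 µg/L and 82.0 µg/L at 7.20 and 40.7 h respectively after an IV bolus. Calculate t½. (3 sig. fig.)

22.0 hours

k = ln(C₁/C₂) / (t₂ − t₁) = ln(236/82.0) / (40.7 − 7.20)
  = 1.057 / 33.50 = 0.03156 h⁻¹
t½ = ln 2 / k = ln 2 / 0.03156 ≈ 22.0 hours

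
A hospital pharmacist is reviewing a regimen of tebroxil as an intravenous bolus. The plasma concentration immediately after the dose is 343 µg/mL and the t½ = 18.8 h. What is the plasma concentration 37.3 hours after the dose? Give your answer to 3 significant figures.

86.7 µg/mL

k = ln 2 / 18.8 = 0.03687 h⁻¹
C(t) = C₀ e^(−kt) = 343 × e^(−0.03687 × 37.3) = 343 × e^(−1.375) = 343 × 0.2528 ≈ 86.7 µg/mL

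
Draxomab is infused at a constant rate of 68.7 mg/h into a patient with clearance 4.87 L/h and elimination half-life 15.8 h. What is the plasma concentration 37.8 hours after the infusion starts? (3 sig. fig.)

Css = rate / CL = 68.7 / 4.87 = 14.11 µg/mL
k = ln 2 / 15.8 = 0.04387 h⁻¹
C(t) = Css (1 − e^(−kt)) = 14.11 × (1 − e^(−1.658)) = 14.11 × 0.8095 ≈ 11.4 µg/mL

11.4 µg/mL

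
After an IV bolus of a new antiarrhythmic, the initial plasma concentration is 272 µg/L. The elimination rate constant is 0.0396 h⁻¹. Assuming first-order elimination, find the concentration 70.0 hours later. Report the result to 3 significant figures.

C(t) = C₀ e^(−kt) = 272 × e^(−0.03960 × 70.0) = 272 × e^(−2.772) = 272 × 0.06254 ≈ 17.0 µg/L

17.0 µg/L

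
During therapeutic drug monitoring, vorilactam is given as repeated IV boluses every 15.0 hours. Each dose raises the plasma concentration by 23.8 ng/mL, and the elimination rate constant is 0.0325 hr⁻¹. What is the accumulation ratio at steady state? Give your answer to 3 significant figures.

Fraction remaining after one interval: e^(−kτ) = e^(−0.03250 × 15.0) = 0.6142
R = 1 / (1 − 0.6142) = 1 / 0.3858 ≈ 2.59

2.59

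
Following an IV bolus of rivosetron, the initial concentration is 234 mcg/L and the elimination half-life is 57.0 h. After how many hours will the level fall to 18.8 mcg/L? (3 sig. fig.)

k = ln 2 / 57.0 = 0.01216 h⁻¹
C(t) = C₀ e^(−kt)  ⇒  t = ln(C₀/C) / k
t = ln(234/18.8) / 0.01216 = 2.521 / 0.01216 ≈ 207 hours

207 hours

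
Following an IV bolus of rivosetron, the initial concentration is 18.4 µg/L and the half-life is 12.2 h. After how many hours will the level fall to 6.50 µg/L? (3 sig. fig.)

18.3 hours

k = ln 2 / 12.2 = 0.05682 h⁻¹
C(t) = C₀ e^(−kt)  ⇒  t = ln(C₀/C) / k
t = ln(18.4/6.50) / 0.05682 = 1.041 / 0.05682 ≈ 18.3 hours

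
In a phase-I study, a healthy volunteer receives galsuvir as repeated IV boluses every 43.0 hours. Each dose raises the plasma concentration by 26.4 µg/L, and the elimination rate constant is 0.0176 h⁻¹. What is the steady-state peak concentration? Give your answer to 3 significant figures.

49.7 µg/L

Fraction remaining after one interval: e^(−kτ) = e^(−0.01760 × 43.0) = 0.4692
R = 1 / (1 − 0.4692) = 1.884
Css,max = 26.4 × 1.884 ≈ 49.7 µg/L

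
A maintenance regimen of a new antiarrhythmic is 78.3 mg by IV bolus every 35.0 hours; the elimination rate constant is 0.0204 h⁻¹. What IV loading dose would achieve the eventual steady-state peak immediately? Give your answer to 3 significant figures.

153 mg

Accumulation ratio R = 1 / (1 − e^(−kτ)) = 1 / (1 − e^(−0.02040×35.0)) = 1 / (1 − 0.4897) = 1.960
Loading dose = maintenance dose × R = 78.3 × 1.960 ≈ 153 mg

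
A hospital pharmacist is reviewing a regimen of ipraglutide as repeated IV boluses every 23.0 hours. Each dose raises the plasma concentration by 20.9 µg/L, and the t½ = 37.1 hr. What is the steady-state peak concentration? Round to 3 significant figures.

k = ln 2 / 37.1 = 0.01868 hr⁻¹
Fraction remaining after one interval: e^(−kτ) = e^(−0.01868 × 23.0) = 0.6507
R = 1 / (1 − 0.6507) = 2.863
Css,max = 20.9 × 2.863 ≈ 59.8 µg/L

59.8 µg/L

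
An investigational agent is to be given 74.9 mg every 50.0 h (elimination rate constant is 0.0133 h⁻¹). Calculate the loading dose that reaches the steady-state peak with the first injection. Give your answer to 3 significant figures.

Accumulation ratio R = 1 / (1 − e^(−kτ)) = 1 / (1 − e^(−0.01330×50.0)) = 1 / (1 − 0.5143) = 2.059
Loading dose = maintenance dose × R = 74.9 × 2.059 ≈ 154 mg

154 mg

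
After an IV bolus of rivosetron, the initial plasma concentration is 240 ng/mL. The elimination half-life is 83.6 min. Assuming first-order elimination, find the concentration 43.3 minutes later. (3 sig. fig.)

k = ln 2 / 83.6 = 0.008291 min⁻¹
C(t) = C₀ e^(−kt) = 240 × e^(−0.008291 × 43.3) = 240 × e^(−0.3590) = 240 × 0.6984 ≈ 168 ng/mL

168 ng/mL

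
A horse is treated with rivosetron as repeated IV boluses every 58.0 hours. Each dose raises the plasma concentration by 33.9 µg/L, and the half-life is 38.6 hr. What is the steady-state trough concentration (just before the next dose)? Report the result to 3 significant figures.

k = ln 2 / 38.6 = 0.01796 hr⁻¹
Fraction remaining after one interval: e^(−kτ) = e^(−0.01796 × 58.0) = 0.3529
R = 1 / (1 − 0.3529) = 1.545
Css,max = 33.9 × 1.545 = 52.39 µg/L
Css,min = Css,max × e^(−kτ) = 52.39 × 0.3529 ≈ 18.5 µg/L

18.5 µg/L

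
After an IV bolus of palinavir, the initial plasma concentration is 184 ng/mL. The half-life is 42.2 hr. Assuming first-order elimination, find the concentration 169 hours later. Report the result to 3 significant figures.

11.5 ng/mL

k = ln 2 / 42.2 = 0.01643 hr⁻¹
169 hr is 4.005 half-lives, so C = 184 × (1/2)^4.005 = 184 × 0.06230 ≈ 11.5 ng/mL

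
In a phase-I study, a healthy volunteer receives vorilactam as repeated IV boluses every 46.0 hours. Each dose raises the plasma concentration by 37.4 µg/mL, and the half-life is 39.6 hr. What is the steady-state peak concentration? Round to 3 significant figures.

67.6 µg/mL

k = ln 2 / 39.6 = 0.01750 hr⁻¹
Fraction remaining after one interval: e^(−kτ) = e^(−0.01750 × 46.0) = 0.4470
R = 1 / (1 − 0.4470) = 1.808
Css,max = 37.4 × 1.808 ≈ 67.6 µg/mL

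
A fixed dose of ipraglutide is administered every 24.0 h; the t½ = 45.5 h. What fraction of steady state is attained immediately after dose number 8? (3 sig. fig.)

0.946

k = ln 2 / 45.5 = 0.01523 h⁻¹
f_n = 1 − e^(−nkτ) = 1 − e^(−8 × 0.01523 × 24.0) = 1 − e^(−2.925) = 1 − 0.05367 ≈ 0.946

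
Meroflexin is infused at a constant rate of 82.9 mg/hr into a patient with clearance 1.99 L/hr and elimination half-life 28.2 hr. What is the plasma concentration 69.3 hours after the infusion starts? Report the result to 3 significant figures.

Css = rate / CL = 82.9 / 1.99 = 41.66 mg/L
k = ln 2 / 28.2 = 0.02458 hr⁻¹
C(t) = Css (1 − e^(−kt)) = 41.66 × (1 − e^(−1.703)) = 41.66 × 0.8179 ≈ 34.1 mg/L

34.1 mg/L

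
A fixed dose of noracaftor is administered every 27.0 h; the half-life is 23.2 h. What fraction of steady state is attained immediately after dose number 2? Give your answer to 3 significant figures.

0.801

k = ln 2 / 23.2 = 0.02988 h⁻¹
f_n = 1 − e^(−nkτ) = 1 − e^(−2 × 0.02988 × 27.0) = 1 − e^(−1.613) = 1 − 0.1992 ≈ 0.801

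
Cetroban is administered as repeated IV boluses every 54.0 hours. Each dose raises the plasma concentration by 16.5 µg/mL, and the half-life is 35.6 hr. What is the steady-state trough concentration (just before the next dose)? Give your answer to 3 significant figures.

k = ln 2 / 35.6 = 0.01947 hr⁻¹
Fraction remaining after one interval: e^(−kτ) = e^(−0.01947 × 54.0) = 0.3494
R = 1 / (1 − 0.3494) = 1.537
Css,max = 16.5 × 1.537 = 25.36 µg/mL
Css,min = Css,max × e^(−kτ) = 25.36 × 0.3494 ≈ 8.86 µg/mL

8.86 µg/mL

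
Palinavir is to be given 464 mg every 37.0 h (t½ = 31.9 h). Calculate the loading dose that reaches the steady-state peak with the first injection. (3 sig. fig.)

k = ln 2 / 31.9 = 0.02173 h⁻¹
Accumulation ratio R = 1 / (1 − e^(−kτ)) = 1 / (1 − e^(−0.02173×37.0)) = 1 / (1 − 0.4476) = 1.810
Loading dose = maintenance dose × R = 464 × 1.810 ≈ 840 mg

840 mg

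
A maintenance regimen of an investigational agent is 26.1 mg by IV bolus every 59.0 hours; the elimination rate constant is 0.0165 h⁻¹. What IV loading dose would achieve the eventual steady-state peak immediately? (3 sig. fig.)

Accumulation ratio R = 1 / (1 − e^(−kτ)) = 1 / (1 − e^(−0.01650×59.0)) = 1 / (1 − 0.3778) = 1.607
Loading dose = maintenance dose × R = 26.1 × 1.607 ≈ 41.9 mg

41.9 mg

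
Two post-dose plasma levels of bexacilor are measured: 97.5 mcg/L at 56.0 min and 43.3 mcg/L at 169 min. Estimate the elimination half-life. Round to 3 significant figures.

k = ln(C₁/C₂) / (t₂ − t₁) = ln(97.5/43.3) / (169 − 56.0)
  = 0.8117 / 113.0 = 0.007183 min⁻¹
t½ = ln 2 / k = ln 2 / 0.007183 ≈ 96.5 minutes

96.5 minutes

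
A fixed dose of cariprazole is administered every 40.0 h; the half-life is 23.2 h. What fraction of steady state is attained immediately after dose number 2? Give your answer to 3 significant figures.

0.908

k = ln 2 / 23.2 = 0.02988 h⁻¹
f_n = 1 − e^(−nkτ) = 1 − e^(−2 × 0.02988 × 40.0) = 1 − e^(−2.390) = 1 − 0.09161 ≈ 0.908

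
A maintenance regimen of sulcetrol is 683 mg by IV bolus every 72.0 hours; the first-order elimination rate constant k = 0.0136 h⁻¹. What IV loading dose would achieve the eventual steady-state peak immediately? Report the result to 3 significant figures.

1090 mg

Accumulation ratio R = 1 / (1 − e^(−kτ)) = 1 / (1 − e^(−0.01360×72.0)) = 1 / (1 − 0.3756) = 1.602
Loading dose = maintenance dose × R = 683 × 1.602 ≈ 1090 mg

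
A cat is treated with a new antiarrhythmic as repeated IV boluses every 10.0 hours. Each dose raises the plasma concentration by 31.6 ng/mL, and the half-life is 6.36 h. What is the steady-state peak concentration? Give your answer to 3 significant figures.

k = ln 2 / 6.36 = 0.1090 h⁻¹
Fraction remaining after one interval: e^(−kτ) = e^(−0.1090 × 10.0) = 0.3363
R = 1 / (1 − 0.3363) = 1.507
Css,max = 31.6 × 1.507 ≈ 47.6 ng/mL

47.6 ng/mL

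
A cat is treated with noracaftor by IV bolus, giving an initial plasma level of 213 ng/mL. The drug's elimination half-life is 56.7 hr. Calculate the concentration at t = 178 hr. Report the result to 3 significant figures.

24.2 ng/mL

k = ln 2 / 56.7 = 0.01222 hr⁻¹
C(t) = C₀ e^(−kt) = 213 × e^(−0.01222 × 178) = 213 × e^(−2.176) = 213 × 0.1135 ≈ 24.2 ng/mL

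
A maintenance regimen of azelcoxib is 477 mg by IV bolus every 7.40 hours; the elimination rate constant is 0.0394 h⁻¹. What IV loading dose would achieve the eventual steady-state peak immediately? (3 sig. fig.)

1890 mg

Accumulation ratio R = 1 / (1 − e^(−kτ)) = 1 / (1 − e^(−0.03940×7.40)) = 1 / (1 − 0.7471) = 3.954
Loading dose = maintenance dose × R = 477 × 3.954 ≈ 1890 mg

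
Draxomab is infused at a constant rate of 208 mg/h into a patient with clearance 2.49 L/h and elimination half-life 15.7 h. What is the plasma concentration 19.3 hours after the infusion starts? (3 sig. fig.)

Css = rate / CL = 208 / 2.49 = 83.53 mg/L
k = ln 2 / 15.7 = 0.04415 h⁻¹
C(t) = Css (1 − e^(−kt)) = 83.53 × (1 − e^(−0.8521)) = 83.53 × 0.5735 ≈ 47.9 mg/L

47.9 mg/L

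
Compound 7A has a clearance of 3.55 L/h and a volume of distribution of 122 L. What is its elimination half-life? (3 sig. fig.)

k = CL / V = 3.55 / 122 = 0.02910 h⁻¹
t½ = ln 2 / k = ln 2 / 0.02910 ≈ 23.8 hours

23.8 hours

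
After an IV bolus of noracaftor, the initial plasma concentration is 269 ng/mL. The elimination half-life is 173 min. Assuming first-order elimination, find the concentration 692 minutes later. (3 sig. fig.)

16.8 ng/mL

k = ln 2 / 173 = 0.004007 min⁻¹
692 min is 4.000 half-lives, so C = 269 × (1/2)^4.000 = 269 × 0.06250 ≈ 16.8 ng/mL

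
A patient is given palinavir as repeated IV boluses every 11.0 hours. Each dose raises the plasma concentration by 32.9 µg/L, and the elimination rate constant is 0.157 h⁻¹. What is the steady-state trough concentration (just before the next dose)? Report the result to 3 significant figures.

7.12 µg/L

Fraction remaining after one interval: e^(−kτ) = e^(−0.1570 × 11.0) = 0.1778
R = 1 / (1 − 0.1778) = 1.216
Css,max = 32.9 × 1.216 = 40.02 µg/L
Css,min = Css,max × e^(−kτ) = 40.02 × 0.1778 ≈ 7.12 µg/L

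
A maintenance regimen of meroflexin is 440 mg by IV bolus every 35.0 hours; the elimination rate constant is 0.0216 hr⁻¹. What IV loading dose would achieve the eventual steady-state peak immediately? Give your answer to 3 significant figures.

829 mg

Accumulation ratio R = 1 / (1 − e^(−kτ)) = 1 / (1 − e^(−0.02160×35.0)) = 1 / (1 − 0.4695) = 1.885
Loading dose = maintenance dose × R = 440 × 1.885 ≈ 829 mg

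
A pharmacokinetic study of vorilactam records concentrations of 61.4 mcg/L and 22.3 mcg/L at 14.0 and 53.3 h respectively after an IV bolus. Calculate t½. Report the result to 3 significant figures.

26.9 hours

k = ln(C₁/C₂) / (t₂ − t₁) = ln(61.4/22.3) / (53.3 − 14.0)
  = 1.013 / 39.30 = 0.02577 h⁻¹
t½ = ln 2 / k = ln 2 / 0.02577 ≈ 26.9 hours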